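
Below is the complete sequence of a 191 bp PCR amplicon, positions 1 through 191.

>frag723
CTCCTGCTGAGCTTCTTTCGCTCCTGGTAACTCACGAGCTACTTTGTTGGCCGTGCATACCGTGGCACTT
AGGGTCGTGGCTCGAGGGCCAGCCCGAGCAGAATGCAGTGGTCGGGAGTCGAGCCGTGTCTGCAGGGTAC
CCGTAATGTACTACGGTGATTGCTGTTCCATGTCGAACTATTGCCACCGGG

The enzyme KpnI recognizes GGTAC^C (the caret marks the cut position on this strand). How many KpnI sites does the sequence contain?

1

GGTACC occurs starting at position 136.
KpnI cuts at 1 site.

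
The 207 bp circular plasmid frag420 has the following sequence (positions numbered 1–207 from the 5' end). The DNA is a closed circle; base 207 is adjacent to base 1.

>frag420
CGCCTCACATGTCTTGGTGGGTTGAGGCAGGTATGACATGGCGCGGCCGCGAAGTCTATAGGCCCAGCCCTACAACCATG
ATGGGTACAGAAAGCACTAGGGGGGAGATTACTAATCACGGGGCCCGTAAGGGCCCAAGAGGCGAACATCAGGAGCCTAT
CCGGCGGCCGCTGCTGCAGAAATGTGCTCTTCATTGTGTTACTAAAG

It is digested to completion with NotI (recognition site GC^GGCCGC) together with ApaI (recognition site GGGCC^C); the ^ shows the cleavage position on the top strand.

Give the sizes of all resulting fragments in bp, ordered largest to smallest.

86, 81, 30, 10 bp

NotI sites (GCGGCCGC) start at positions 43, 164.
NotI cuts after base 2 of each site, so after positions 44, 165.
ApaI sites (GGGCCC) start at positions 121, 131.
ApaI cuts after base 5 of each site (before the last base), so after positions 125, 135.
Combined cut positions: 44, 125, 135, 165.
Circular molecule, 4 cuts → 4 fragments:
  45–125 → 81 bp
  126–135 → 10 bp
  136–165 → 30 bp
  166–207 then 1–44 → 42 + 44 = 86 bp
Sorted largest to smallest: 86, 81, 30, 10 bp.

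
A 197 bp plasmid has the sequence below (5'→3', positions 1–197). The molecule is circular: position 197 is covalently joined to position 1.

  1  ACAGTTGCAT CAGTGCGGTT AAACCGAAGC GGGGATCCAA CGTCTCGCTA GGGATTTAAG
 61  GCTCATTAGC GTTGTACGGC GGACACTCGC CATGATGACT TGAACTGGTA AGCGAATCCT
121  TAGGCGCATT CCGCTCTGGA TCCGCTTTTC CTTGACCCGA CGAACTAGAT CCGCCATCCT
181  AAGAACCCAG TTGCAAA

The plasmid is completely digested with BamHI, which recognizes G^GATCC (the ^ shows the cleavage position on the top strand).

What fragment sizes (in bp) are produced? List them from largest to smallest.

BamHI sites (GGATCC) start at positions 33, 138.
BamHI cuts after the first base of each site, so after positions 33, 138.
Circular molecule, 2 cuts → 2 fragments:
  34–138 → 105 bp
  139–197 then 1–33 → 59 + 33 = 92 bp
Sorted largest to smallest: 105, 92 bp.

105, 92 bp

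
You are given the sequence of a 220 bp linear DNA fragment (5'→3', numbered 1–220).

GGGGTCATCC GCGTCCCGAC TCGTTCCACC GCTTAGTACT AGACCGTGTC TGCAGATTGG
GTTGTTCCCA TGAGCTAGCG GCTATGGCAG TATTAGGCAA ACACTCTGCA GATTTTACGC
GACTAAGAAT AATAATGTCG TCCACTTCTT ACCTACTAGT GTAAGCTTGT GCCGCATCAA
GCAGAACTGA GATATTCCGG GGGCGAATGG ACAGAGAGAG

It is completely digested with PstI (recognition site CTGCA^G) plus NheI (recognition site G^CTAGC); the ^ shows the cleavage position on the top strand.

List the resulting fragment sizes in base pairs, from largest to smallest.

110, 54, 36, 20 bp

PstI sites (CTGCAG) start at positions 50, 106.
PstI cuts after base 5 of each site (before the last base), so after positions 54, 110.
The NheI site (GCTAGC) starts at position 74.
NheI cuts after the first base of each site, so after position 74.
Combined cut positions: 54, 74, 110.
Linear molecule, 3 cuts → 4 fragments:
  1–54 → 54 bp
  55–74 → 20 bp
  75–110 → 36 bp
  111–220 → 110 bp
Sorted largest to smallest: 110, 54, 36, 20 bp.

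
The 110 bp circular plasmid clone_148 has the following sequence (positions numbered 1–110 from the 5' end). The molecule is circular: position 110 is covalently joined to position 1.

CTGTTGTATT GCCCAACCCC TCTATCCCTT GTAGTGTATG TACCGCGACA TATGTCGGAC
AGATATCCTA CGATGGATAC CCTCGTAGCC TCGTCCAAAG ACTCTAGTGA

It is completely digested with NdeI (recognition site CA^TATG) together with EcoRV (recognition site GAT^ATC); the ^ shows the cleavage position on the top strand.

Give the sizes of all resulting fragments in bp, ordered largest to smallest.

The NdeI site (CATATG) starts at position 49.
NdeI cuts after base 2 of each site, so after position 50.
The EcoRV site (GATATC) starts at position 62.
EcoRV cuts after base 3 of each site, so after position 64.
Combined cut positions: 50, 64.
Circular molecule, 2 cuts → 2 fragments:
  51–64 → 14 bp
  65–110 then 1–50 → 46 + 50 = 96 bp
Sorted largest to smallest: 96, 14 bp.

96, 14 bp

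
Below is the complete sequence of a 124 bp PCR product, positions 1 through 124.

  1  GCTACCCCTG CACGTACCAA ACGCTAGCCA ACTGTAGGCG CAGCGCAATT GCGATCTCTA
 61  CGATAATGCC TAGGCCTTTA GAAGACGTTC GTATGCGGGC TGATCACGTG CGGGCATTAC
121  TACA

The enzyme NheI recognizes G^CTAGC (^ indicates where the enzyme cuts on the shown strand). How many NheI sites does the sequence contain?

GCTAGC occurs starting at position 23.
NheI cuts at 1 site.

1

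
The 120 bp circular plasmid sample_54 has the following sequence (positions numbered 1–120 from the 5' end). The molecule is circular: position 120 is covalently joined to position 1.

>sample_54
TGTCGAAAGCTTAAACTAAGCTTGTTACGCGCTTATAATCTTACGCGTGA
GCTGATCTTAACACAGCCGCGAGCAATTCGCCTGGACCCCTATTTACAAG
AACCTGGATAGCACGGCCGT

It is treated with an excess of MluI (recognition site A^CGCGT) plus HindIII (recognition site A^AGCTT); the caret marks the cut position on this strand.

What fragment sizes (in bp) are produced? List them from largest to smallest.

The MluI site (ACGCGT) starts at position 43.
MluI cuts after the first base of each site, so after position 43.
HindIII sites (AAGCTT) start at positions 7, 18.
HindIII cuts after the first base of each site, so after positions 7, 18.
Combined cut positions: 7, 18, 43.
Circular molecule, 3 cuts → 3 fragments:
  8–18 → 11 bp
  19–43 → 25 bp
  44–120 then 1–7 → 77 + 7 = 84 bp
Sorted largest to smallest: 84, 25, 11 bp.

84, 25, 11 bp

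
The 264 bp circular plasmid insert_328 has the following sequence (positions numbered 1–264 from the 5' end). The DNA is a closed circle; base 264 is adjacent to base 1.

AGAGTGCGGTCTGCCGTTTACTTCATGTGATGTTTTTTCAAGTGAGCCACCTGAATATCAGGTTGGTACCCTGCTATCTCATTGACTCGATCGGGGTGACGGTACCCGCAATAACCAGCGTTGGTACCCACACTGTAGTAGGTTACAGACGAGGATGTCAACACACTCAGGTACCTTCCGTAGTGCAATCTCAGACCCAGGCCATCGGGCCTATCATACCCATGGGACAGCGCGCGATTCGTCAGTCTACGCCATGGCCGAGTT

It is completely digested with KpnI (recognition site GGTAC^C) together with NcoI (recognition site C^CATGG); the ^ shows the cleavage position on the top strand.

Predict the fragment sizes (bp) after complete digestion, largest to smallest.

KpnI sites (GGTACC) start at positions 65, 101, 123, 170.
KpnI cuts after base 5 of each site (before the last base), so after positions 69, 105, 127, 174.
NcoI sites (CCATGG) start at positions 220, 252.
NcoI cuts after the first base of each site, so after positions 220, 252.
Combined cut positions: 69, 105, 127, 174, 220, 252.
Circular molecule, 6 cuts → 6 fragments:
  70–105 → 36 bp
  106–127 → 22 bp
  128–174 → 47 bp
  175–220 → 46 bp
  221–252 → 32 bp
  253–264 then 1–69 → 12 + 69 = 81 bp
Sorted largest to smallest: 81, 47, 46, 36, 32, 22 bp.

81, 47, 46, 36, 32, 22 bp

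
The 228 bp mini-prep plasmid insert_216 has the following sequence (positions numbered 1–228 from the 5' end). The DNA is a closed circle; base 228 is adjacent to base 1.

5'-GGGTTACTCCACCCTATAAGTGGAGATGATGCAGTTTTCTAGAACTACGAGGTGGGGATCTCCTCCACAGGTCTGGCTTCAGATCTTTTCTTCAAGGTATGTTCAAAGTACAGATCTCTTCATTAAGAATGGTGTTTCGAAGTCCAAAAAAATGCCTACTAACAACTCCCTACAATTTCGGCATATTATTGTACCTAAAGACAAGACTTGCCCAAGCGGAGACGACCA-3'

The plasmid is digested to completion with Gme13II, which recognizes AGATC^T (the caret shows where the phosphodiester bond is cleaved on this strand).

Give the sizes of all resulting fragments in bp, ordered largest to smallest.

Gme13II sites (AGATCT) start at positions 81, 112.
Gme13II cuts after base 5 of each site (before the last base), so after positions 85, 116.
Circular molecule, 2 cuts → 2 fragments:
  86–116 → 31 bp
  117–228 then 1–85 → 112 + 85 = 197 bp
Sorted largest to smallest: 197, 31 bp.

197, 31 bp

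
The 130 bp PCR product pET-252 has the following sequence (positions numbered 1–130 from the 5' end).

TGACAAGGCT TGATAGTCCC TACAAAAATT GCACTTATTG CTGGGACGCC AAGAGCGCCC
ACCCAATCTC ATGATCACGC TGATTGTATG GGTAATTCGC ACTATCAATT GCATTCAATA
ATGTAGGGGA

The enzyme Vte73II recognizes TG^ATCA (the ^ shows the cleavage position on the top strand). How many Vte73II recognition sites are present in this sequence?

TGATCA occurs starting at position 72.
Vte73II cuts at 1 site.

1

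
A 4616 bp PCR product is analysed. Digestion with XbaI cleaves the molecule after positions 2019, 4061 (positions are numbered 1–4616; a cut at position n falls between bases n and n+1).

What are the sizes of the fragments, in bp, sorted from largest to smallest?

Linear molecule, 2 cuts → 3 fragments:
  2019 − 0 = 2019 bp
  4061 − 2019 = 2042 bp
  4616 − 4061 = 555 bp
Sorted largest to smallest: 2042, 2019, 555 bp.

2042, 2019, 555 bp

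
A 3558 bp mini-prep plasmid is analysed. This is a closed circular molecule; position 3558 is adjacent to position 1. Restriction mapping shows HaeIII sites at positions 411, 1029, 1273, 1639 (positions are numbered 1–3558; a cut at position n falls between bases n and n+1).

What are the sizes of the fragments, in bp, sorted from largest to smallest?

Circular molecule, 4 cuts → 4 fragments:
  1029 − 411 = 618 bp
  1273 − 1029 = 244 bp
  1639 − 1273 = 366 bp
  wrap: 3558 − 1639 + 411 = 2330 bp
Sorted largest to smallest: 2330, 618, 366, 244 bp.

2330, 618, 366, 244 bp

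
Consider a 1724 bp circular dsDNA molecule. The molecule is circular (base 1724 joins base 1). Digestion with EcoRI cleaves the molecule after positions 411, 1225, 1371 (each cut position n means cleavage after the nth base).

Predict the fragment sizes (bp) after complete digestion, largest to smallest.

814, 764, 146 bp

Circular molecule, 3 cuts → 3 fragments:
  1225 − 411 = 814 bp
  1371 − 1225 = 146 bp
  wrap: 1724 − 1371 + 411 = 764 bp
Sorted largest to smallest: 814, 764, 146 bp.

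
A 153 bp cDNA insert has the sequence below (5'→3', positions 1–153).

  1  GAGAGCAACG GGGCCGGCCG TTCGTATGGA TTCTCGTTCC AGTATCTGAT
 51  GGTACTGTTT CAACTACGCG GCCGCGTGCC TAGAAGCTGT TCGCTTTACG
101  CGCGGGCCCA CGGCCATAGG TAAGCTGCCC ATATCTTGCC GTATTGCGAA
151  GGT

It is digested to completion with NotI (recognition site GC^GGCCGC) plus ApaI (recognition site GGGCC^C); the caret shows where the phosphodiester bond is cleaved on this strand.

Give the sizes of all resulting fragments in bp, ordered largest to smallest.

69, 45, 39 bp

The NotI site (GCGGCCGC) starts at position 68.
NotI cuts after base 2 of each site, so after position 69.
The ApaI site (GGGCCC) starts at position 104.
ApaI cuts after base 5 of each site (before the last base), so after position 108.
Combined cut positions: 69, 108.
Linear molecule, 2 cuts → 3 fragments:
  1–69 → 69 bp
  70–108 → 39 bp
  109–153 → 45 bp
Sorted largest to smallest: 69, 45, 39 bp.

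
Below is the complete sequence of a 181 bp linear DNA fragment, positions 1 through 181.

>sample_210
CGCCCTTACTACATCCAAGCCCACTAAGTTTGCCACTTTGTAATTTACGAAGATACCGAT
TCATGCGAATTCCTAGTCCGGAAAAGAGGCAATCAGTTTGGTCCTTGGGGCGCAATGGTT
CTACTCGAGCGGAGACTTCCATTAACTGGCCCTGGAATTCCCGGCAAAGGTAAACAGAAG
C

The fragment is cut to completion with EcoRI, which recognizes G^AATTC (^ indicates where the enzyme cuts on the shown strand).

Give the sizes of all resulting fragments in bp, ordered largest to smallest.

88, 67, 26 bp

EcoRI sites (GAATTC) start at positions 67, 155.
EcoRI cuts after the first base of each site, so after positions 67, 155.
Linear molecule, 2 cuts → 3 fragments:
  1–67 → 67 bp
  68–155 → 88 bp
  156–181 → 26 bp
Sorted largest to smallest: 88, 67, 26 bp.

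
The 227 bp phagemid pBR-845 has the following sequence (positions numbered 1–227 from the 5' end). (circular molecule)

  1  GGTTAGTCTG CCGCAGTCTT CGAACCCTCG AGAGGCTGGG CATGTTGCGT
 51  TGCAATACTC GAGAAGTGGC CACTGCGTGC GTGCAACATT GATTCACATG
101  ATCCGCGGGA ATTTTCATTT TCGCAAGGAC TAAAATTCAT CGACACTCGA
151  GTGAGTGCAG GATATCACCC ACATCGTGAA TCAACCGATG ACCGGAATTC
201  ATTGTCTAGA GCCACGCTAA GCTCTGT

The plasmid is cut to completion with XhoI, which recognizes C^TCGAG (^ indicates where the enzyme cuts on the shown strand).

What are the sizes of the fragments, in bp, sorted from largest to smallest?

108, 88, 31 bp

XhoI sites (CTCGAG) start at positions 27, 58, 146.
XhoI cuts after the first base of each site, so after positions 27, 58, 146.
Circular molecule, 3 cuts → 3 fragments:
  28–58 → 31 bp
  59–146 → 88 bp
  147–227 then 1–27 → 81 + 27 = 108 bp
Sorted largest to smallest: 108, 88, 31 bp.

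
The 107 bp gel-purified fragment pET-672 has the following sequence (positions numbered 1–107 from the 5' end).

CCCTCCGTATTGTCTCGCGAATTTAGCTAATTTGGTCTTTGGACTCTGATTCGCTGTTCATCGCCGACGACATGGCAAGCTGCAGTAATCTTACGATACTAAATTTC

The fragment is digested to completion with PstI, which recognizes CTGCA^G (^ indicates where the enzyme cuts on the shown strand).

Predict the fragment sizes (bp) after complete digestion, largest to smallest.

84, 23 bp

The PstI site (CTGCAG) starts at position 80.
PstI cuts after base 5 of each site (before the last base), so after position 84.
Linear molecule, 1 cut → 2 fragments:
  1–84 → 84 bp
  85–107 → 23 bp
Sorted largest to smallest: 84, 23 bp.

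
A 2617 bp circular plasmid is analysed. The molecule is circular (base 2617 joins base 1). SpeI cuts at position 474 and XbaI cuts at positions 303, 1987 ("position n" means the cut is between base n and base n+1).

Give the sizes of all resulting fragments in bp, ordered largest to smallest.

1513, 933, 171 bp

Combined cut positions (sorted): 303, 474, 1987.
Circular molecule, 3 cuts → 3 fragments:
  474 − 303 = 171 bp
  1987 − 474 = 1513 bp
  wrap: 2617 − 1987 + 303 = 933 bp
Sorted largest to smallest: 1513, 933, 171 bp.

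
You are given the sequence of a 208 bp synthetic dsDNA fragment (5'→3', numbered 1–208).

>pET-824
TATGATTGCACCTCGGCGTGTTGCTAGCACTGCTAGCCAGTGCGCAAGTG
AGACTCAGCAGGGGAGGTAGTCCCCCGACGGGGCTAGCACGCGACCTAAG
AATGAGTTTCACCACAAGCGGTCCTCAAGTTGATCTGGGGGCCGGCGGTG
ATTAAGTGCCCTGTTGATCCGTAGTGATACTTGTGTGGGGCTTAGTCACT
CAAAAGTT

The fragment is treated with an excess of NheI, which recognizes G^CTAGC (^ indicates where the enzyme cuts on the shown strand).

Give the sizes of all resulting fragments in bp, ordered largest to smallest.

NheI sites (GCTAGC) start at positions 23, 32, 83.
NheI cuts after the first base of each site, so after positions 23, 32, 83.
Linear molecule, 3 cuts → 4 fragments:
  1–23 → 23 bp
  24–32 → 9 bp
  33–83 → 51 bp
  84–208 → 125 bp
Sorted largest to smallest: 125, 51, 23, 9 bp.

125, 51, 23, 9 bp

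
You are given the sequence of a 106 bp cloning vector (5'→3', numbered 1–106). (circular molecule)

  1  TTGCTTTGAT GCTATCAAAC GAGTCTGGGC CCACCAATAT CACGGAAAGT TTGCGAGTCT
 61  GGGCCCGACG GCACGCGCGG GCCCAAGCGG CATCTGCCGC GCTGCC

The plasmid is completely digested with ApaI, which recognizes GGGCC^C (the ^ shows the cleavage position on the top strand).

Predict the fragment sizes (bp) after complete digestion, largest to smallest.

54, 34, 18 bp

ApaI sites (GGGCCC) start at positions 27, 61, 79.
ApaI cuts after base 5 of each site (before the last base), so after positions 31, 65, 83.
Circular molecule, 3 cuts → 3 fragments:
  32–65 → 34 bp
  66–83 → 18 bp
  84–106 then 1–31 → 23 + 31 = 54 bp
Sorted largest to smallest: 54, 34, 18 bp.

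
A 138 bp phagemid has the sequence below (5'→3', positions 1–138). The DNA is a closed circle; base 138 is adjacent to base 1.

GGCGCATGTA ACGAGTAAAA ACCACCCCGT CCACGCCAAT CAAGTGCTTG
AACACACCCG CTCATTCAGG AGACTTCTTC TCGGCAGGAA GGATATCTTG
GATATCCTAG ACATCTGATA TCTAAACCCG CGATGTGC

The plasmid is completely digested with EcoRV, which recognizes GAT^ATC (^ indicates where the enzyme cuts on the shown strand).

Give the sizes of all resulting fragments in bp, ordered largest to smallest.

EcoRV sites (GATATC) start at positions 92, 101, 117.
EcoRV cuts after base 3 of each site, so after positions 94, 103, 119.
Circular molecule, 3 cuts → 3 fragments:
  95–103 → 9 bp
  104–119 → 16 bp
  120–138 then 1–94 → 19 + 94 = 113 bp
Sorted largest to smallest: 113, 16, 9 bp.

113, 16, 9 bp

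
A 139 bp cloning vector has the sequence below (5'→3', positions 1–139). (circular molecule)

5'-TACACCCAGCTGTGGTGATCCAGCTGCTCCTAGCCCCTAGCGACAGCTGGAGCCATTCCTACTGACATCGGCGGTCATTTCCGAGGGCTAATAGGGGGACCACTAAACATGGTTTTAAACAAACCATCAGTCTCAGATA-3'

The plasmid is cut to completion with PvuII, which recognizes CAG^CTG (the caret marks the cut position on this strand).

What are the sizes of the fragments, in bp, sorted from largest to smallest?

102, 23, 14 bp

PvuII sites (CAGCTG) start at positions 7, 21, 44.
PvuII cuts after base 3 of each site, so after positions 9, 23, 46.
Circular molecule, 3 cuts → 3 fragments:
  10–23 → 14 bp
  24–46 → 23 bp
  47–139 then 1–9 → 93 + 9 = 102 bp
Sorted largest to smallest: 102, 23, 14 bp.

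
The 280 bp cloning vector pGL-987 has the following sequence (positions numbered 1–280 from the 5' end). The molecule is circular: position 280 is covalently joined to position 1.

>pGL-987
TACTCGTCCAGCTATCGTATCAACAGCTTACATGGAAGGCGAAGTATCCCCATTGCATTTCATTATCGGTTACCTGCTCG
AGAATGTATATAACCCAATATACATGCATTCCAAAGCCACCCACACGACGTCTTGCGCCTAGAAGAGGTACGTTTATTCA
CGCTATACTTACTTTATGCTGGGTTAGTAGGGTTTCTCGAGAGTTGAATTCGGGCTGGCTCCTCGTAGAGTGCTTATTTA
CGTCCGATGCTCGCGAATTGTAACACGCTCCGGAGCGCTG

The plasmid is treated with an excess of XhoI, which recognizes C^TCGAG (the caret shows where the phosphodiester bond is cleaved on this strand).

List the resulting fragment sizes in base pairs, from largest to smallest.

161, 119 bp

XhoI sites (CTCGAG) start at positions 77, 196.
XhoI cuts after the first base of each site, so after positions 77, 196.
Circular molecule, 2 cuts → 2 fragments:
  78–196 → 119 bp
  197–280 then 1–77 → 84 + 77 = 161 bp
Sorted largest to smallest: 161, 119 bp.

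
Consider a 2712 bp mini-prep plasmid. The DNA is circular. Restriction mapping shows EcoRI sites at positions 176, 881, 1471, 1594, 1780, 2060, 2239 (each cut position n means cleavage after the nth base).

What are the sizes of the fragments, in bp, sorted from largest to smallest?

705, 649, 590, 280, 186, 179, 123 bp

Circular molecule, 7 cuts → 7 fragments:
  881 − 176 = 705 bp
  1471 − 881 = 590 bp
  1594 − 1471 = 123 bp
  1780 − 1594 = 186 bp
  2060 − 1780 = 280 bp
  2239 − 2060 = 179 bp
  wrap: 2712 − 2239 + 176 = 649 bp
Sorted largest to smallest: 705, 649, 590, 280, 186, 179, 123 bp.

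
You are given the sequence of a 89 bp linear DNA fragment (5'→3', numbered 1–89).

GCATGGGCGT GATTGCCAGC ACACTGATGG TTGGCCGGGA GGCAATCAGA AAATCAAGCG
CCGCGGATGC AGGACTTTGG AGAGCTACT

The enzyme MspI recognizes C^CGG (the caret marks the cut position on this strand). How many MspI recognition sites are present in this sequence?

1

CCGG occurs starting at position 35.
MspI cuts at 1 site.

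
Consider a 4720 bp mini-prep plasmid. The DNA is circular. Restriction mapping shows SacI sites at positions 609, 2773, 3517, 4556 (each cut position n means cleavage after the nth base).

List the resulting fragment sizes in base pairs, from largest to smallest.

2164, 1039, 773, 744 bp

Circular molecule, 4 cuts → 4 fragments:
  2773 − 609 = 2164 bp
  3517 − 2773 = 744 bp
  4556 − 3517 = 1039 bp
  wrap: 4720 − 4556 + 609 = 773 bp
Sorted largest to smallest: 2164, 1039, 773, 744 bp.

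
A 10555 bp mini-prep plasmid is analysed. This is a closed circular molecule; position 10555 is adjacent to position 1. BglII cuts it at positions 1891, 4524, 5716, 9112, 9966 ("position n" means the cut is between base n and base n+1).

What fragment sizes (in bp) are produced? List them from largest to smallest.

3396, 2633, 2480, 1192, 854 bp

Circular molecule, 5 cuts → 5 fragments:
  4524 − 1891 = 2633 bp
  5716 − 4524 = 1192 bp
  9112 − 5716 = 3396 bp
  9966 − 9112 = 854 bp
  wrap: 10555 − 9966 + 1891 = 2480 bp
Sorted largest to smallest: 3396, 2633, 2480, 1192, 854 bp.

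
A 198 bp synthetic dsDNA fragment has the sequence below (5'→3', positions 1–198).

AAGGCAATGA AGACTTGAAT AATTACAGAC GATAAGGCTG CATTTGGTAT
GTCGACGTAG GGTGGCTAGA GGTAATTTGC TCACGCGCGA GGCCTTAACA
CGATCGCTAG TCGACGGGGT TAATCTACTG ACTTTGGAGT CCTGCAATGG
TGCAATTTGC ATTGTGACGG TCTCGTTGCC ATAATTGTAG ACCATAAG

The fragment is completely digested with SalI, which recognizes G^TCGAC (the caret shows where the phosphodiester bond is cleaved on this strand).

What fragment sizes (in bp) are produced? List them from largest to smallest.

SalI sites (GTCGAC) start at positions 51, 110.
SalI cuts after the first base of each site, so after positions 51, 110.
Linear molecule, 2 cuts → 3 fragments:
  1–51 → 51 bp
  52–110 → 59 bp
  111–198 → 88 bp
Sorted largest to smallest: 88, 59, 51 bp.

88, 59, 51 bp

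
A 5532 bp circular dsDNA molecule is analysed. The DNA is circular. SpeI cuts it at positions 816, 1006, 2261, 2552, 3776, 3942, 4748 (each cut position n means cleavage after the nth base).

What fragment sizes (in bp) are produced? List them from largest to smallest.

Circular molecule, 7 cuts → 7 fragments:
  1006 − 816 = 190 bp
  2261 − 1006 = 1255 bp
  2552 − 2261 = 291 bp
  3776 − 2552 = 1224 bp
  3942 − 3776 = 166 bp
  4748 − 3942 = 806 bp
  wrap: 5532 − 4748 + 816 = 1600 bp
Sorted largest to smallest: 1600, 1255, 1224, 806, 291, 190, 166 bp.

1600, 1255, 1224, 806, 291, 190, 166 bp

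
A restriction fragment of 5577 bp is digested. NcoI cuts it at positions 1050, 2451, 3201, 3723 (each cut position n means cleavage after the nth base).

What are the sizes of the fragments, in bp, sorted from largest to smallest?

Linear molecule, 4 cuts → 5 fragments:
  1050 − 0 = 1050 bp
  2451 − 1050 = 1401 bp
  3201 − 2451 = 750 bp
  3723 − 3201 = 522 bp
  5577 − 3723 = 1854 bp
Sorted largest to smallest: 1854, 1401, 1050, 750, 522 bp.

1854, 1401, 1050, 750, 522 bp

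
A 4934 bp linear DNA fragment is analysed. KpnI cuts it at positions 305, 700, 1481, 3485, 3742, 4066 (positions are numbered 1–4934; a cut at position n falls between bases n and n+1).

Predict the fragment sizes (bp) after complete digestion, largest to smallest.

Linear molecule, 6 cuts → 7 fragments:
  305 − 0 = 305 bp
  700 − 305 = 395 bp
  1481 − 700 = 781 bp
  3485 − 1481 = 2004 bp
  3742 − 3485 = 257 bp
  4066 − 3742 = 324 bp
  4934 − 4066 = 868 bp
Sorted largest to smallest: 2004, 868, 781, 395, 324, 305, 257 bp.

2004, 868, 781, 395, 324, 305, 257 bp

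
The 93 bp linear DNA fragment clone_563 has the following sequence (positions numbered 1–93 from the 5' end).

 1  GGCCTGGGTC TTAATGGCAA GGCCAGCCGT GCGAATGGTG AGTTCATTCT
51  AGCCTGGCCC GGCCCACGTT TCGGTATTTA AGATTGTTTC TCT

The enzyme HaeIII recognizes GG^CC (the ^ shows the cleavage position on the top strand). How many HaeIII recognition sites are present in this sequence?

4

GGCC occurs starting at positions 1, 21, 56, 61.
HaeIII cuts at 4 sites.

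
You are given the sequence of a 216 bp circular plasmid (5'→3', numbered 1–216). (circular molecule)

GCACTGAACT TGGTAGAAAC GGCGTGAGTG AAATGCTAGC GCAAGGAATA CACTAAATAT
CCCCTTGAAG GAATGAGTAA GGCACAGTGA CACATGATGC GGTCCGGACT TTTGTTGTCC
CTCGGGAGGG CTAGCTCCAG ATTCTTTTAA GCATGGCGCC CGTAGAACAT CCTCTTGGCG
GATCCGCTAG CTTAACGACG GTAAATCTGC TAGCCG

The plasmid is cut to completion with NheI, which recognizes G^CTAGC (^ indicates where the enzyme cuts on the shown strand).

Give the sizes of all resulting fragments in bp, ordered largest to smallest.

95, 56, 42, 23 bp

NheI sites (GCTAGC) start at positions 35, 130, 186, 209.
NheI cuts after the first base of each site, so after positions 35, 130, 186, 209.
Circular molecule, 4 cuts → 4 fragments:
  36–130 → 95 bp
  131–186 → 56 bp
  187–209 → 23 bp
  210–216 then 1–35 → 7 + 35 = 42 bp
Sorted largest to smallest: 95, 56, 42, 23 bp.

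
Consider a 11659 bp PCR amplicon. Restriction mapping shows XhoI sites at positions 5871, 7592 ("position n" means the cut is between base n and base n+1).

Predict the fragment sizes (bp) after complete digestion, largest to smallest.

Linear molecule, 2 cuts → 3 fragments:
  5871 − 0 = 5871 bp
  7592 − 5871 = 1721 bp
  11659 − 7592 = 4067 bp
Sorted largest to smallest: 5871, 4067, 1721 bp.

5871, 4067, 1721 bp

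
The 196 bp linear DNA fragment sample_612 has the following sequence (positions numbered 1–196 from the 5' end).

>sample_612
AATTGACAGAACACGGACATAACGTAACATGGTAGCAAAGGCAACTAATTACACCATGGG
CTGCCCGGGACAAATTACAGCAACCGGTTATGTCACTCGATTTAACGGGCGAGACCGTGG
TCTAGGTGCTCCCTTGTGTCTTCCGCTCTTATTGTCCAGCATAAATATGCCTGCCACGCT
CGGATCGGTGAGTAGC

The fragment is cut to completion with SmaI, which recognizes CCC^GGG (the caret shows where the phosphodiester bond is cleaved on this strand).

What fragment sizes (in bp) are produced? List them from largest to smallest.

The SmaI site (CCCGGG) starts at position 64.
SmaI cuts after base 3 of each site, so after position 66.
Linear molecule, 1 cut → 2 fragments:
  1–66 → 66 bp
  67–196 → 130 bp
Sorted largest to smallest: 130, 66 bp.

130, 66 bp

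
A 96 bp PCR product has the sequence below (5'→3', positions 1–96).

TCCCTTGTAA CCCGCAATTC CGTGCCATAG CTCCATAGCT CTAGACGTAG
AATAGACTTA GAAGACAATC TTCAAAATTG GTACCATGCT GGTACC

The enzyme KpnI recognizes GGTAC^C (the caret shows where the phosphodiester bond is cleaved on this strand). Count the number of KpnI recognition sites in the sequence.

GGTACC occurs starting at positions 80, 91.
KpnI cuts at 2 sites.

2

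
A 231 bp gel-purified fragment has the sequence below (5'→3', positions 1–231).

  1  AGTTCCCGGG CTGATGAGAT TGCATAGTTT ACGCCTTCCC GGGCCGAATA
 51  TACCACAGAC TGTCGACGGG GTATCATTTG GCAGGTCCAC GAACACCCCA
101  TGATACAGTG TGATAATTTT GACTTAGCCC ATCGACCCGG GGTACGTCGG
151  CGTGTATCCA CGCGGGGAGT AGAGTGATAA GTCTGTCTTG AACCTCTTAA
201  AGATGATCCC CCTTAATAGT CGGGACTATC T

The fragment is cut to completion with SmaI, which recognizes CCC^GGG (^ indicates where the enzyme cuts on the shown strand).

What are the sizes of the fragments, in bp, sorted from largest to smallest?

SmaI sites (CCCGGG) start at positions 5, 38, 136.
SmaI cuts after base 3 of each site, so after positions 7, 40, 138.
Linear molecule, 3 cuts → 4 fragments:
  1–7 → 7 bp
  8–40 → 33 bp
  41–138 → 98 bp
  139–231 → 93 bp
Sorted largest to smallest: 98, 93, 33, 7 bp.

98, 93, 33, 7 bp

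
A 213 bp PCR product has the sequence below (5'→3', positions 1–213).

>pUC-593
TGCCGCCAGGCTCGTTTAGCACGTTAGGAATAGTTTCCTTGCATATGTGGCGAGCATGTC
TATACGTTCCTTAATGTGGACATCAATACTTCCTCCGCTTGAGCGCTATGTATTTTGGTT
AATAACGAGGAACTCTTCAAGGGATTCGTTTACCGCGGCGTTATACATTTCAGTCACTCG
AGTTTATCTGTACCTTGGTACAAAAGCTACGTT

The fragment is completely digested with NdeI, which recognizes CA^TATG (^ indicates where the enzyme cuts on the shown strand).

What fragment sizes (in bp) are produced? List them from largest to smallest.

170, 43 bp

The NdeI site (CATATG) starts at position 42.
NdeI cuts after base 2 of each site, so after position 43.
Linear molecule, 1 cut → 2 fragments:
  1–43 → 43 bp
  44–213 → 170 bp
Sorted largest to smallest: 170, 43 bp.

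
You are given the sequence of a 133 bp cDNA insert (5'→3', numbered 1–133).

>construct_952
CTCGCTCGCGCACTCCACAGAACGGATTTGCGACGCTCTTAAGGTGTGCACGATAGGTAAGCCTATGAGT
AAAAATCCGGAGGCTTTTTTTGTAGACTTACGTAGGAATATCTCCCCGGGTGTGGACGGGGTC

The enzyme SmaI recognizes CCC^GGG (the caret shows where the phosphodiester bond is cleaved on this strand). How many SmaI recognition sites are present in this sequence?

CCCGGG occurs starting at position 115.
SmaI cuts at 1 site.

1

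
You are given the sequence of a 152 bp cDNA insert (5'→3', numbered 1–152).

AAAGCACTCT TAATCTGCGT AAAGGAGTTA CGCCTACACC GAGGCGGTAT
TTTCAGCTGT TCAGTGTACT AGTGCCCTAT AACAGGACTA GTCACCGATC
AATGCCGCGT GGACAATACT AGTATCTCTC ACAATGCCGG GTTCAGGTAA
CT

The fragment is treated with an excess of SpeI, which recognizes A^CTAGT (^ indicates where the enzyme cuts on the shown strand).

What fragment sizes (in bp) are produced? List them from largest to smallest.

SpeI sites (ACTAGT) start at positions 68, 87, 118.
SpeI cuts after the first base of each site, so after positions 68, 87, 118.
Linear molecule, 3 cuts → 4 fragments:
  1–68 → 68 bp
  69–87 → 19 bp
  88–118 → 31 bp
  119–152 → 34 bp
Sorted largest to smallest: 68, 34, 31, 19 bp.

68, 34, 31, 19 bp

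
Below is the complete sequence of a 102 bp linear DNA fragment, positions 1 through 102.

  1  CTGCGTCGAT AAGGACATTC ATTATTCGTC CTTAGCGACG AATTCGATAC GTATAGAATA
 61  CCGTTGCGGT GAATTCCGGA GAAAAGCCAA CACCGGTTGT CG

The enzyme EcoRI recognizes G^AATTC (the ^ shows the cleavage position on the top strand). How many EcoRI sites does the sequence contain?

2

GAATTC occurs starting at positions 40, 71.
EcoRI cuts at 2 sites.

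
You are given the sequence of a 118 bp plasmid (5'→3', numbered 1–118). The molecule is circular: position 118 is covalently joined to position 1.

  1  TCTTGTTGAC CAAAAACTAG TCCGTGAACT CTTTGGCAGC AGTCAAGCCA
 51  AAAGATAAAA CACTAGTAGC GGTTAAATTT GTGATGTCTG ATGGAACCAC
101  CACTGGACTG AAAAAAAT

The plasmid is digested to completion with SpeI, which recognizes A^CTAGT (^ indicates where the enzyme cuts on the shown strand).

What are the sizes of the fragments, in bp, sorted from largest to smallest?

72, 46 bp

SpeI sites (ACTAGT) start at positions 16, 62.
SpeI cuts after the first base of each site, so after positions 16, 62.
Circular molecule, 2 cuts → 2 fragments:
  17–62 → 46 bp
  63–118 then 1–16 → 56 + 16 = 72 bp
Sorted largest to smallest: 72, 46 bp.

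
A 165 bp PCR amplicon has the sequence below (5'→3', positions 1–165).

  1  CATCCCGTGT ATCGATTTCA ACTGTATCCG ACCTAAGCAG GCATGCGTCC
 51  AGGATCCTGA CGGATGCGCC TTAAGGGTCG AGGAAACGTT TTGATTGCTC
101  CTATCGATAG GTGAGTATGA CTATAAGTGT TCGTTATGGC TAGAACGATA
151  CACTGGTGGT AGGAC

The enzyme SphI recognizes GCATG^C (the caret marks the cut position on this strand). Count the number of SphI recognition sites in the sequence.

1

GCATGC occurs starting at position 41.
SphI cuts at 1 site.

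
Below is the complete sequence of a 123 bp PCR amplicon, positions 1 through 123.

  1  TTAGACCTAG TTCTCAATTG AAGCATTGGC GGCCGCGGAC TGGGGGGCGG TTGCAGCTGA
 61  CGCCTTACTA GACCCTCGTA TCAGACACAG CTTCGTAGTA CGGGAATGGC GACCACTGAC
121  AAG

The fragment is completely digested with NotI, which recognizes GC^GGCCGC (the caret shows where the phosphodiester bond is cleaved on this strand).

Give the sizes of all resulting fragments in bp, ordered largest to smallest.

93, 30 bp

The NotI site (GCGGCCGC) starts at position 29.
NotI cuts after base 2 of each site, so after position 30.
Linear molecule, 1 cut → 2 fragments:
  1–30 → 30 bp
  31–123 → 93 bp
Sorted largest to smallest: 93, 30 bp.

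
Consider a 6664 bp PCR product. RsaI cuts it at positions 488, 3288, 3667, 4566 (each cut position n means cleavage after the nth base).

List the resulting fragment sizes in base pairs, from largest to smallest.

2800, 2098, 899, 488, 379 bp

Linear molecule, 4 cuts → 5 fragments:
  488 − 0 = 488 bp
  3288 − 488 = 2800 bp
  3667 − 3288 = 379 bp
  4566 − 3667 = 899 bp
  6664 − 4566 = 2098 bp
Sorted largest to smallest: 2800, 2098, 899, 488, 379 bp.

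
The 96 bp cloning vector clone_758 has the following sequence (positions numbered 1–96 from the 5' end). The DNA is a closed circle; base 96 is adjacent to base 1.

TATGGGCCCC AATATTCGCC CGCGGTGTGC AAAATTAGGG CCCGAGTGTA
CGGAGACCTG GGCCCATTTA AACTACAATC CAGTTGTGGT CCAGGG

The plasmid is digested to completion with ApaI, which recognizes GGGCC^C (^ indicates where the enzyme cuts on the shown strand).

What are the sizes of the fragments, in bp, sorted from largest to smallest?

ApaI sites (GGGCCC) start at positions 4, 38, 60.
ApaI cuts after base 5 of each site (before the last base), so after positions 8, 42, 64.
Circular molecule, 3 cuts → 3 fragments:
  9–42 → 34 bp
  43–64 → 22 bp
  65–96 then 1–8 → 32 + 8 = 40 bp
Sorted largest to smallest: 40, 34, 22 bp.

40, 34, 22 bp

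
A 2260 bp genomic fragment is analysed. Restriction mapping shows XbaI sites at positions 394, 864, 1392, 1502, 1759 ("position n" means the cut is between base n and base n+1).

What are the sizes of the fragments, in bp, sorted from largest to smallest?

528, 501, 470, 394, 257, 110 bp

Linear molecule, 5 cuts → 6 fragments:
  394 − 0 = 394 bp
  864 − 394 = 470 bp
  1392 − 864 = 528 bp
  1502 − 1392 = 110 bp
  1759 − 1502 = 257 bp
  2260 − 1759 = 501 bp
Sorted largest to smallest: 528, 501, 470, 394, 257, 110 bp.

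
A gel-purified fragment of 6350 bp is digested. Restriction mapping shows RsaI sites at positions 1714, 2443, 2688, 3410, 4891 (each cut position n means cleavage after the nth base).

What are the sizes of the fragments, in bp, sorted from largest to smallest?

Linear molecule, 5 cuts → 6 fragments:
  1714 − 0 = 1714 bp
  2443 − 1714 = 729 bp
  2688 − 2443 = 245 bp
  3410 − 2688 = 722 bp
  4891 − 3410 = 1481 bp
  6350 − 4891 = 1459 bp
Sorted largest to smallest: 1714, 1481, 1459, 729, 722, 245 bp.

1714, 1481, 1459, 729, 722, 245 bp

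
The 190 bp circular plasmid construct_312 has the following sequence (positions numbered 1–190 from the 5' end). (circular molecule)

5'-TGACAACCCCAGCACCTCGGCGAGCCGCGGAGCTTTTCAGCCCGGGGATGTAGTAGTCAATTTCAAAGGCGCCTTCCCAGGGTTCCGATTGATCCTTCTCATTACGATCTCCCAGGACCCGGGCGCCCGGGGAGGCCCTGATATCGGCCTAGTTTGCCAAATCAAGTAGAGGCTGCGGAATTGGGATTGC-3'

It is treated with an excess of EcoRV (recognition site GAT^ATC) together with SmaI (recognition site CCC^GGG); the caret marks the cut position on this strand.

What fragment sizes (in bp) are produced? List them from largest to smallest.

91, 77, 14, 8 bp

The EcoRV site (GATATC) starts at position 140.
EcoRV cuts after base 3 of each site, so after position 142.
SmaI sites (CCCGGG) start at positions 41, 118, 126.
SmaI cuts after base 3 of each site, so after positions 43, 120, 128.
Combined cut positions: 43, 120, 128, 142.
Circular molecule, 4 cuts → 4 fragments:
  44–120 → 77 bp
  121–128 → 8 bp
  129–142 → 14 bp
  143–190 then 1–43 → 48 + 43 = 91 bp
Sorted largest to smallest: 91, 77, 14, 8 bp.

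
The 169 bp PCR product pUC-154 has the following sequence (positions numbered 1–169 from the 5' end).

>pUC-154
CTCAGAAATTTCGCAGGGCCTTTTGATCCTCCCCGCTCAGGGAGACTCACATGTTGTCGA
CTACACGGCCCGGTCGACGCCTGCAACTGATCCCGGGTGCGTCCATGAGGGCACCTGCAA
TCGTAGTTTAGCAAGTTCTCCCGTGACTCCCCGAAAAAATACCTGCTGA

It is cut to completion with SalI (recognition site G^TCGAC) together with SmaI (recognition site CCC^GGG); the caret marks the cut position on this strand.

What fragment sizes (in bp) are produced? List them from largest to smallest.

SalI sites (GTCGAC) start at positions 56, 73.
SalI cuts after the first base of each site, so after positions 56, 73.
The SmaI site (CCCGGG) starts at position 92.
SmaI cuts after base 3 of each site, so after position 94.
Combined cut positions: 56, 73, 94.
Linear molecule, 3 cuts → 4 fragments:
  1–56 → 56 bp
  57–73 → 17 bp
  74–94 → 21 bp
  95–169 → 75 bp
Sorted largest to smallest: 75, 56, 21, 17 bp.

75, 56, 21, 17 bp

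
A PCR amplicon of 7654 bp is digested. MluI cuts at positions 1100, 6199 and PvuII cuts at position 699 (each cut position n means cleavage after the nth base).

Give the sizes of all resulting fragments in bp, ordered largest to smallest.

5099, 1455, 699, 401 bp

Combined cut positions (sorted): 699, 1100, 6199.
Linear molecule, 3 cuts → 4 fragments:
  699 − 0 = 699 bp
  1100 − 699 = 401 bp
  6199 − 1100 = 5099 bp
  7654 − 6199 = 1455 bp
Sorted largest to smallest: 5099, 1455, 699, 401 bp.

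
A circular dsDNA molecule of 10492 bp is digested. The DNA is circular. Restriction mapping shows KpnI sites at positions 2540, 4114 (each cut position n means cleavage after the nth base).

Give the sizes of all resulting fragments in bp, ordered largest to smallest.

Circular molecule, 2 cuts → 2 fragments:
  4114 − 2540 = 1574 bp
  wrap: 10492 − 4114 + 2540 = 8918 bp
Sorted largest to smallest: 8918, 1574 bp.

8918, 1574 bp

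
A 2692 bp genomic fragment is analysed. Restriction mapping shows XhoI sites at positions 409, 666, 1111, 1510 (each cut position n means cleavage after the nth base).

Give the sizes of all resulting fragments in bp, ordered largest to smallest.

1182, 445, 409, 399, 257 bp

Linear molecule, 4 cuts → 5 fragments:
  409 − 0 = 409 bp
  666 − 409 = 257 bp
  1111 − 666 = 445 bp
  1510 − 1111 = 399 bp
  2692 − 1510 = 1182 bp
Sorted largest to smallest: 1182, 445, 409, 399, 257 bp.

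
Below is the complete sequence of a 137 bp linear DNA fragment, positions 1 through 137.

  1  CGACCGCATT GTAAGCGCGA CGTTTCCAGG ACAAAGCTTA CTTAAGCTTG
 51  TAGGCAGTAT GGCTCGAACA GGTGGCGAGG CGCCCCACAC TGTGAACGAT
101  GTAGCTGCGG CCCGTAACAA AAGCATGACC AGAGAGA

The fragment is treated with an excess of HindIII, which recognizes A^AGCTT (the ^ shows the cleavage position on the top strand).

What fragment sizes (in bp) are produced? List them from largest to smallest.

HindIII sites (AAGCTT) start at positions 34, 44.
HindIII cuts after the first base of each site, so after positions 34, 44.
Linear molecule, 2 cuts → 3 fragments:
  1–34 → 34 bp
  35–44 → 10 bp
  45–137 → 93 bp
Sorted largest to smallest: 93, 34, 10 bp.

93, 34, 10 bp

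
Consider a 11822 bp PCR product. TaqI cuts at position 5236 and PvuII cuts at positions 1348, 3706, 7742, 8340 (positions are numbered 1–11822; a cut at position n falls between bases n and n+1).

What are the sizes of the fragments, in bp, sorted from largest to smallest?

3482, 2506, 2358, 1530, 1348, 598 bp

Combined cut positions (sorted): 1348, 3706, 5236, 7742, 8340.
Linear molecule, 5 cuts → 6 fragments:
  1348 − 0 = 1348 bp
  3706 − 1348 = 2358 bp
  5236 − 3706 = 1530 bp
  7742 − 5236 = 2506 bp
  8340 − 7742 = 598 bp
  11822 − 8340 = 3482 bp
Sorted largest to smallest: 3482, 2506, 2358, 1530, 1348, 598 bp.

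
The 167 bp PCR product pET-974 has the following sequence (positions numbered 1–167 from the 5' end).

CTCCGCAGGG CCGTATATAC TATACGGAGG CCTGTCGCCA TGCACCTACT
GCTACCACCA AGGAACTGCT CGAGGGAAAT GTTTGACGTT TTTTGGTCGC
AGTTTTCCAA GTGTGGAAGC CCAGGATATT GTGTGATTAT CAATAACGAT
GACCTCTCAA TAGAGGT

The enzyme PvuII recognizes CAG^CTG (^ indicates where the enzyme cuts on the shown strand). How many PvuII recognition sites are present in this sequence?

No occurrence of CAGCTG is present in the sequence.
PvuII does not cut: 0 sites.

0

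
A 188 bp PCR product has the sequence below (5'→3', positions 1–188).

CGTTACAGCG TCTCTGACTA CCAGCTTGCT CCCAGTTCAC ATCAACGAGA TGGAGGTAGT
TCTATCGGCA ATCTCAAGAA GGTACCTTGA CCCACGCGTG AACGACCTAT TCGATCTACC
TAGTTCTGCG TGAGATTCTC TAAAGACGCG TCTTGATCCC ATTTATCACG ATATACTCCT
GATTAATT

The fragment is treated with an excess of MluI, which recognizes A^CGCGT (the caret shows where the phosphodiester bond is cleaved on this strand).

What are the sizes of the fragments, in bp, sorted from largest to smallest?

94, 52, 42 bp

MluI sites (ACGCGT) start at positions 94, 146.
MluI cuts after the first base of each site, so after positions 94, 146.
Linear molecule, 2 cuts → 3 fragments:
  1–94 → 94 bp
  95–146 → 52 bp
  147–188 → 42 bp
Sorted largest to smallest: 94, 52, 42 bp.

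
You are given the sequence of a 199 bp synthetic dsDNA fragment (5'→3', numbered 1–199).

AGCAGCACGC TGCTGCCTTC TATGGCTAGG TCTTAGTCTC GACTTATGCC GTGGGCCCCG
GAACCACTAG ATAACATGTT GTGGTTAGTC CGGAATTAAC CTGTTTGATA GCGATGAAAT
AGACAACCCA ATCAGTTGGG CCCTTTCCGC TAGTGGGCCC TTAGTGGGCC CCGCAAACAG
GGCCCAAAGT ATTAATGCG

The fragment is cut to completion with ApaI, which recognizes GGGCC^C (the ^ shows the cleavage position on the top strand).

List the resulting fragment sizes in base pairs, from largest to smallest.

85, 57, 17, 15, 14, 11 bp

ApaI sites (GGGCCC) start at positions 53, 138, 155, 166, 180.
ApaI cuts after base 5 of each site (before the last base), so after positions 57, 142, 159, 170, 184.
Linear molecule, 5 cuts → 6 fragments:
  1–57 → 57 bp
  58–142 → 85 bp
  143–159 → 17 bp
  160–170 → 11 bp
  171–184 → 14 bp
  185–199 → 15 bp
Sorted largest to smallest: 85, 57, 17, 15, 14, 11 bp.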